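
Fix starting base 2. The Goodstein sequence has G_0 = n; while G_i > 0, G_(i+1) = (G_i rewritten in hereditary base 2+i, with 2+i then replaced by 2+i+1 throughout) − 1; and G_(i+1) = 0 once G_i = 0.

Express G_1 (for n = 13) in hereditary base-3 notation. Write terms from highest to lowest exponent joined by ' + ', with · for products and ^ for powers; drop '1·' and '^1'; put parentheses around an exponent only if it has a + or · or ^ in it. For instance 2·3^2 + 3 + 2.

G_0=13  [base 2] 2^(2 + 1) + 2^2 + 1  →[2↦3]→  3^(3 + 1) + 3^3 + 1 = 109  −1 ⇒ G_1=108
G_1=108  [base 3] 3^(3 + 1) + 3^3  →[3↦4]→  4^(4 + 1) + 4^4 = 1280  −1 ⇒ G_2=1279

3^(3 + 1) + 3^3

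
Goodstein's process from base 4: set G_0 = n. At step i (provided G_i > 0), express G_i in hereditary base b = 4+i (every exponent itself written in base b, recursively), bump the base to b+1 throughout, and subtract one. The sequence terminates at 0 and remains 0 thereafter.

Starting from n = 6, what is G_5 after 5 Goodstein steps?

4

G_0=6  [base 4] 4 + 2  →[4↦5]→  5 + 2 = 7  −1 ⇒ G_1=6
G_1=6  [base 5] 5 + 1  →[5↦6]→  6 + 1 = 7  −1 ⇒ G_2=6
G_2=6  [base 6] 6  →[6↦7]→  7 = 7  −1 ⇒ G_3=6
G_3=6  [base 7] 6  →[7↦8]→  6 = 6  −1 ⇒ G_4=5
G_4=5  [base 8] 5  →[8↦9]→  5 = 5  −1 ⇒ G_5=4
G_5=4  [base 9] 4  →[9↦10]→  4 = 4  −1 ⇒ G_6=3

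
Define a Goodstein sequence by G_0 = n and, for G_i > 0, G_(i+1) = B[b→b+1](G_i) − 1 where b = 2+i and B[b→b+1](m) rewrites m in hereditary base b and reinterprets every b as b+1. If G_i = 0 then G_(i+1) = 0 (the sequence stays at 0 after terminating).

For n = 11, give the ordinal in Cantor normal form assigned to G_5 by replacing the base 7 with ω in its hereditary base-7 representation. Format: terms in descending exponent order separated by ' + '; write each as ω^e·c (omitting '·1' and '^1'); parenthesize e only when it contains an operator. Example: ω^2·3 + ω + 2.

ω^(ω + 1)

i=0: 11 = 2^(2 + 1) + 2 + 1 (b=2); 2→3: 3^(3 + 1) + 3 + 1 = 85; 85−1 = 84
i=1: 84 = 3^(3 + 1) + 3 (b=3); 3→4: 4^(4 + 1) + 4 = 1028; 1028−1 = 1027
i=2: 1027 = 4^(4 + 1) + 3 (b=4); 4→5: 5^(5 + 1) + 3 = 15628; 15628−1 = 15627
i=3: 15627 = 5^(5 + 1) + 2 (b=5); 5→6: 6^(6 + 1) + 2 = 279938; 279938−1 = 279937
i=4: 279937 = 6^(6 + 1) + 1 (b=6); 6→7: 7^(7 + 1) + 1 = 5764802; 5764802−1 = 5764801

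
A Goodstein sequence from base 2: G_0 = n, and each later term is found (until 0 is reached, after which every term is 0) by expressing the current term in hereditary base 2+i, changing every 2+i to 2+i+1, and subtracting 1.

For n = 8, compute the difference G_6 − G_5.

[0] 8 ≡ 2^(2 + 1) (base 2). Lift 3: 81. −1: 80.
[1] 80 ≡ 2·3^3 + 2·3^2 + 2·3 + 2 (base 3). Lift 4: 554. −1: 553.
[2] 553 ≡ 2·4^4 + 2·4^2 + 2·4 + 1 (base 4). Lift 5: 6311. −1: 6310.
[3] 6310 ≡ 2·5^5 + 2·5^2 + 2·5 (base 5). Lift 6: 93396. −1: 93395.
[4] 93395 ≡ 2·6^6 + 2·6^2 + 6 + 5 (base 6). Lift 7: 1647196. −1: 1647195.
[5] 1647195 ≡ 2·7^7 + 2·7^2 + 7 + 4 (base 7). Lift 8: 33554572. −1: 33554571.

31907376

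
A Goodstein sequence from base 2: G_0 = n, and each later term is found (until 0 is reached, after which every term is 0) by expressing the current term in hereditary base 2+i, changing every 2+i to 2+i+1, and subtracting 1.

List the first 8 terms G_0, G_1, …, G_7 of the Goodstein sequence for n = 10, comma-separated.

10, 83, 1025, 15625, 279935, 4215754, 84073323, 1937434592

G_0 = 10. HB_2(10) = 2^(2 + 1) + 2. Bump = 84. G_1 = 83.
G_1 = 83. HB_3(83) = 3^(3 + 1) + 2. Bump = 1026. G_2 = 1025.
G_2 = 1025. HB_4(1025) = 4^(4 + 1) + 1. Bump = 15626. G_3 = 15625.
G_3 = 15625. HB_5(15625) = 5^(5 + 1). Bump = 279936. G_4 = 279935.
G_4 = 279935. HB_6(279935) = 5·6^6 + 5·6^5 + 5·6^4 + 5·6^3 + 5·6^2 + 5·6 + 5. Bump = 4215755. G_5 = 4215754.
G_5 = 4215754. HB_7(4215754) = 5·7^7 + 5·7^5 + 5·7^4 + 5·7^3 + 5·7^2 + 5·7 + 4. Bump = 84073324. G_6 = 84073323.
G_6 = 84073323. HB_8(84073323) = 5·8^8 + 5·8^5 + 5·8^4 + 5·8^3 + 5·8^2 + 5·8 + 3. Bump = 1937434593. G_7 = 1937434592.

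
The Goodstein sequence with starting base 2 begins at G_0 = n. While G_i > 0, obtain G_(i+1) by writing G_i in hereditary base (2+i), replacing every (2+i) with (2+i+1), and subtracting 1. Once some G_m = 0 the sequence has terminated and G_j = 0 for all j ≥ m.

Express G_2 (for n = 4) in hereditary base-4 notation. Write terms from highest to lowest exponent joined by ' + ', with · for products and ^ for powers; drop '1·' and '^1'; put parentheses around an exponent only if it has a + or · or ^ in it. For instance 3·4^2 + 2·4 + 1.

2·4^2 + 2·4 + 1

(0) 4|_2 = 2^2 ↦ 3^3|_3 = 27 ⇒ 26
(1) 26|_3 = 2·3^2 + 2·3 + 2 ↦ 2·4^2 + 2·4 + 2|_4 = 42 ⇒ 41
(2) 41|_4 = 2·4^2 + 2·4 + 1 ↦ 2·5^2 + 2·5 + 1|_5 = 61 ⇒ 60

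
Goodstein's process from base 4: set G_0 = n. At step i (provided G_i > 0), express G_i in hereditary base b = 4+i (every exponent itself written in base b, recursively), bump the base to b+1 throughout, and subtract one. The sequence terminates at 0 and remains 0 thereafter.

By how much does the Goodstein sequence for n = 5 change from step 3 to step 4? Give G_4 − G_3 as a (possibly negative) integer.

-1

G_0 = 5. HB_4(5) = 4 + 1. Bump = 6. G_1 = 5.
G_1 = 5. HB_5(5) = 5. Bump = 6. G_2 = 5.
G_2 = 5. HB_6(5) = 5. Bump = 5. G_3 = 4.
G_3 = 4. HB_7(4) = 4. Bump = 4. G_4 = 3.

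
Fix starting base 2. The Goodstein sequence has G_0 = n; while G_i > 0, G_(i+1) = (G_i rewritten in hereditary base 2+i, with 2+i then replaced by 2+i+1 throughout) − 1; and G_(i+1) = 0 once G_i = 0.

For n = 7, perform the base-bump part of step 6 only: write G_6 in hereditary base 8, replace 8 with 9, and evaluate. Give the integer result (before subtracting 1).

base 2: 7 = 2^2 + 2 + 1; at 3: 3^3 + 3 + 1 = 31; next = 30
base 3: 30 = 3^3 + 3; at 4: 4^4 + 4 = 260; next = 259
base 4: 259 = 4^4 + 3; at 5: 5^5 + 3 = 3128; next = 3127
base 5: 3127 = 5^5 + 2; at 6: 6^6 + 2 = 46658; next = 46657
base 6: 46657 = 6^6 + 1; at 7: 7^7 + 1 = 823544; next = 823543
base 7: 823543 = 7^7; at 8: 8^8 = 16777216; next = 16777215

37665880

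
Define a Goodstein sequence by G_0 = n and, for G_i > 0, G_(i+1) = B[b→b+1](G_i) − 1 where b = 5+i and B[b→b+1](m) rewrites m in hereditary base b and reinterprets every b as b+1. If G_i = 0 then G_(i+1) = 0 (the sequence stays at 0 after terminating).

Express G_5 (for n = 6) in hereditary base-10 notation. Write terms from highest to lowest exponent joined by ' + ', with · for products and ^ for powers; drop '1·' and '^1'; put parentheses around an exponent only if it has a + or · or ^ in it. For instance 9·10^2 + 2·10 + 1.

3

i=0: 6 = 5 + 1 (b=5); 5→6: 6 + 1 = 7; 7−1 = 6
i=1: 6 = 6 (b=6); 6→7: 7 = 7; 7−1 = 6
i=2: 6 = 6 (b=7); 7→8: 6 = 6; 6−1 = 5
i=3: 5 = 5 (b=8); 8→9: 5 = 5; 5−1 = 4
i=4: 4 = 4 (b=9); 9→10: 4 = 4; 4−1 = 3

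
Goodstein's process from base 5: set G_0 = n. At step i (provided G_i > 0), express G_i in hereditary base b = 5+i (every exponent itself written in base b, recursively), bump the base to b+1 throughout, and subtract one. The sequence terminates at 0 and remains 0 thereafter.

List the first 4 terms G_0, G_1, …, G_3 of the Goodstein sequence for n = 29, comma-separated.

29, 39, 51, 65

G_0=29  [base 5] 5^2 + 4  →[5↦6]→  6^2 + 4 = 40  −1 ⇒ G_1=39
G_1=39  [base 6] 6^2 + 3  →[6↦7]→  7^2 + 3 = 52  −1 ⇒ G_2=51
G_2=51  [base 7] 7^2 + 2  →[7↦8]→  8^2 + 2 = 66  −1 ⇒ G_3=65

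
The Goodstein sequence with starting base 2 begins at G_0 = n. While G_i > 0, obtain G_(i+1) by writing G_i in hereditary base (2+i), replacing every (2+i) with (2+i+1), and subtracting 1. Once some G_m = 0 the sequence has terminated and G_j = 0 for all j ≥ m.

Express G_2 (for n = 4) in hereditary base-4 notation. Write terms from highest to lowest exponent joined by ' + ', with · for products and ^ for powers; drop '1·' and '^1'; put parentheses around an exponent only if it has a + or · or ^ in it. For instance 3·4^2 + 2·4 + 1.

base 2: 4 = 2^2; at 3: 3^3 = 27; next = 26
base 3: 26 = 2·3^2 + 2·3 + 2; at 4: 2·4^2 + 2·4 + 2 = 42; next = 41

2·4^2 + 2·4 + 1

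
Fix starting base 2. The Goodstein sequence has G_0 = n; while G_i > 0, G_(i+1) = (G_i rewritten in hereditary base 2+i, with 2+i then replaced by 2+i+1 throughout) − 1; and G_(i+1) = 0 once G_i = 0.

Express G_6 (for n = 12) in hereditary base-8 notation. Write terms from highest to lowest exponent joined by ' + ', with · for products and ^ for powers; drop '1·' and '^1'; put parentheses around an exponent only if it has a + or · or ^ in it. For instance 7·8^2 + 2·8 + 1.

8^(8 + 1) + 2·8^2 + 8 + 3

step 0: 12 = 2^(2 + 1) + 2^2; sub 3 for 2: 3^(3 + 1) + 3^3; = 108; G_1 = 108−1 = 107
step 1: 107 = 3^(3 + 1) + 2·3^2 + 2·3 + 2; sub 4 for 3: 4^(4 + 1) + 2·4^2 + 2·4 + 2; = 1066; G_2 = 1066−1 = 1065
step 2: 1065 = 4^(4 + 1) + 2·4^2 + 2·4 + 1; sub 5 for 4: 5^(5 + 1) + 2·5^2 + 2·5 + 1; = 15686; G_3 = 15686−1 = 15685
step 3: 15685 = 5^(5 + 1) + 2·5^2 + 2·5; sub 6 for 5: 6^(6 + 1) + 2·6^2 + 2·6; = 280020; G_4 = 280020−1 = 280019
step 4: 280019 = 6^(6 + 1) + 2·6^2 + 6 + 5; sub 7 for 6: 7^(7 + 1) + 2·7^2 + 7 + 5; = 5764911; G_5 = 5764911−1 = 5764910
step 5: 5764910 = 7^(7 + 1) + 2·7^2 + 7 + 4; sub 8 for 7: 8^(8 + 1) + 2·8^2 + 8 + 4; = 134217868; G_6 = 134217868−1 = 134217867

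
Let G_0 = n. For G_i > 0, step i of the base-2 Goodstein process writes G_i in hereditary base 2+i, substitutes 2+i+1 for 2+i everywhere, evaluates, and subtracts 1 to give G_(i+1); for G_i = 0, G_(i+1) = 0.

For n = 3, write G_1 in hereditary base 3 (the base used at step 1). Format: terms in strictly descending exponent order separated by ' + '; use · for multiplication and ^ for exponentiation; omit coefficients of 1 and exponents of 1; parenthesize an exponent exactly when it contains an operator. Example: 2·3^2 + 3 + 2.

G_0=3  [base 2] 2 + 1  →[2↦3]→  3 + 1 = 4  −1 ⇒ G_1=3
G_1=3  [base 3] 3  →[3↦4]→  4 = 4  −1 ⇒ G_2=3

3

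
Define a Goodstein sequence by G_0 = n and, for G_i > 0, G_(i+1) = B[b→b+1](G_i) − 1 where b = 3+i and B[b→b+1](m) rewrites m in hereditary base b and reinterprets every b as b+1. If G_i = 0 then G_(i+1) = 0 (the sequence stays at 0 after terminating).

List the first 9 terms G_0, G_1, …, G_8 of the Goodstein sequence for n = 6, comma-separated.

[0] 6 ≡ 2·3 (base 3). Lift 4: 8. −1: 7.
[1] 7 ≡ 4 + 3 (base 4). Lift 5: 8. −1: 7.
[2] 7 ≡ 5 + 2 (base 5). Lift 6: 8. −1: 7.
[3] 7 ≡ 6 + 1 (base 6). Lift 7: 8. −1: 7.
[4] 7 ≡ 7 (base 7). Lift 8: 8. −1: 7.
[5] 7 ≡ 7 (base 8). Lift 9: 7. −1: 6.
[6] 6 ≡ 6 (base 9). Lift 10: 6. −1: 5.
[7] 5 ≡ 5 (base 10). Lift 11: 5. −1: 4.

6, 7, 7, 7, 7, 7, 6, 5, 4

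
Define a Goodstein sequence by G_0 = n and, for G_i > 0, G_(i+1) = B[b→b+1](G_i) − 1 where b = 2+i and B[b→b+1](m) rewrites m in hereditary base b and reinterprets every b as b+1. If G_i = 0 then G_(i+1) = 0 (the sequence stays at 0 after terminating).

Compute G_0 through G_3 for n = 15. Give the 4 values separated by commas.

i=0: 15 = 2^(2 + 1) + 2^2 + 2 + 1 (b=2); 2→3: 3^(3 + 1) + 3^3 + 3 + 1 = 112; 112−1 = 111
i=1: 111 = 3^(3 + 1) + 3^3 + 3 (b=3); 3→4: 4^(4 + 1) + 4^4 + 4 = 1284; 1284−1 = 1283
i=2: 1283 = 4^(4 + 1) + 4^4 + 3 (b=4); 4→5: 5^(5 + 1) + 5^5 + 3 = 18753; 18753−1 = 18752

15, 111, 1283, 18752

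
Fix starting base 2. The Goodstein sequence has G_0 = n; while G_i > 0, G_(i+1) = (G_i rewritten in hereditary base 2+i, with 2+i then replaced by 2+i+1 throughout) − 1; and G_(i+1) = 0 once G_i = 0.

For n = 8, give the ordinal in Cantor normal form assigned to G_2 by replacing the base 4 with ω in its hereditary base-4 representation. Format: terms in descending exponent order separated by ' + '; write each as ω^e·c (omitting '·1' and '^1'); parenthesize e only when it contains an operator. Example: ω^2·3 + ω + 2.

ω^ω·2 + ω^2·2 + ω·2 + 1

i=0: 8 = 2^(2 + 1) (b=2); 2→3: 3^(3 + 1) = 81; 81−1 = 80
i=1: 80 = 2·3^3 + 2·3^2 + 2·3 + 2 (b=3); 3→4: 2·4^4 + 2·4^2 + 2·4 + 2 = 554; 554−1 = 553
i=2: 553 = 2·4^4 + 2·4^2 + 2·4 + 1 (b=4); 4→5: 2·5^5 + 2·5^2 + 2·5 + 1 = 6311; 6311−1 = 6310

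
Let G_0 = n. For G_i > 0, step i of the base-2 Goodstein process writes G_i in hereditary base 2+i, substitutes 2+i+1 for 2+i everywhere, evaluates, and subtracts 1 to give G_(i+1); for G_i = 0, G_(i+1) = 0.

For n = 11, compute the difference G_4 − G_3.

(0) 11|_2 = 2^(2 + 1) + 2 + 1 ↦ 3^(3 + 1) + 3 + 1|_3 = 85 ⇒ 84
(1) 84|_3 = 3^(3 + 1) + 3 ↦ 4^(4 + 1) + 4|_4 = 1028 ⇒ 1027
(2) 1027|_4 = 4^(4 + 1) + 3 ↦ 5^(5 + 1) + 3|_5 = 15628 ⇒ 15627
(3) 15627|_5 = 5^(5 + 1) + 2 ↦ 6^(6 + 1) + 2|_6 = 279938 ⇒ 279937

264310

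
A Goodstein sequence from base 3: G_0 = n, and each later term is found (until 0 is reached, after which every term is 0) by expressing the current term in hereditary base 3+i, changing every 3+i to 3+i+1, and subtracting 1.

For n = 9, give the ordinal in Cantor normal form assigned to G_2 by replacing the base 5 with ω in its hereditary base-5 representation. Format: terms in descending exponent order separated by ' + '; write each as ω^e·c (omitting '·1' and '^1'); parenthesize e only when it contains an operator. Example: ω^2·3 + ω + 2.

base 3: 9 = 3^2; at 4: 4^2 = 16; next = 15
base 4: 15 = 3·4 + 3; at 5: 3·5 + 3 = 18; next = 17
base 5: 17 = 3·5 + 2; at 6: 3·6 + 2 = 20; next = 19

ω·3 + 2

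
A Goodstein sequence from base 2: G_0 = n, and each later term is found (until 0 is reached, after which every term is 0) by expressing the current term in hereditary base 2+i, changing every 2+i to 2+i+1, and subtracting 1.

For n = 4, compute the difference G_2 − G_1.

15

i=0: 4 = 2^2 (b=2); 2→3: 3^3 = 27; 27−1 = 26
i=1: 26 = 2·3^2 + 2·3 + 2 (b=3); 3→4: 2·4^2 + 2·4 + 2 = 42; 42−1 = 41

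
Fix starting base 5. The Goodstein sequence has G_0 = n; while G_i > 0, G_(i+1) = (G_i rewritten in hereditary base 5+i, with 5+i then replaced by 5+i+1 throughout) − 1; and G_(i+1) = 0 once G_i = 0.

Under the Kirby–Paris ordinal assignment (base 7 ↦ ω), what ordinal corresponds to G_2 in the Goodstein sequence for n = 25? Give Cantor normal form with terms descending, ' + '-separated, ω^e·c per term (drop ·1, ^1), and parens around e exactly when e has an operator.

ω·5 + 4

G_0=25  [base 5] 5^2  →[5↦6]→  6^2 = 36  −1 ⇒ G_1=35
G_1=35  [base 6] 5·6 + 5  →[6↦7]→  5·7 + 5 = 40  −1 ⇒ G_2=39
G_2=39  [base 7] 5·7 + 4  →[7↦8]→  5·8 + 4 = 44  −1 ⇒ G_3=43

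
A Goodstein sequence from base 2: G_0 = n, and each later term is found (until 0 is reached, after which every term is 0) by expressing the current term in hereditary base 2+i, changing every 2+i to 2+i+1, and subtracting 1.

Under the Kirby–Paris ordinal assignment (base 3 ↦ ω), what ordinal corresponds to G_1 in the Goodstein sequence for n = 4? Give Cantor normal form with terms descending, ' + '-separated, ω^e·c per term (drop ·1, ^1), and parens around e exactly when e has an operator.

base 2: 4 = 2^2; at 3: 3^3 = 27; next = 26
base 3: 26 = 2·3^2 + 2·3 + 2; at 4: 2·4^2 + 2·4 + 2 = 42; next = 41

ω^2·2 + ω·2 + 2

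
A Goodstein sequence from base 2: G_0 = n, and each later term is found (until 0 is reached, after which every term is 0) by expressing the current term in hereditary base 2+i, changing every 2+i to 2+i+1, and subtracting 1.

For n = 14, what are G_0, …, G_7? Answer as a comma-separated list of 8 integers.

14, 110, 1281, 18750, 326591, 5862840, 134404971, 3487116548

i=0: 14 = 2^(2 + 1) + 2^2 + 2 (b=2); 2→3: 3^(3 + 1) + 3^3 + 3 = 111; 111−1 = 110
i=1: 110 = 3^(3 + 1) + 3^3 + 2 (b=3); 3→4: 4^(4 + 1) + 4^4 + 2 = 1282; 1282−1 = 1281
i=2: 1281 = 4^(4 + 1) + 4^4 + 1 (b=4); 4→5: 5^(5 + 1) + 5^5 + 1 = 18751; 18751−1 = 18750
i=3: 18750 = 5^(5 + 1) + 5^5 (b=5); 5→6: 6^(6 + 1) + 6^6 = 326592; 326592−1 = 326591
i=4: 326591 = 6^(6 + 1) + 5·6^5 + 5·6^4 + 5·6^3 + 5·6^2 + 5·6 + 5 (b=6); 6→7: 7^(7 + 1) + 5·7^5 + 5·7^4 + 5·7^3 + 5·7^2 + 5·7 + 5 = 5862841; 5862841−1 = 5862840
i=5: 5862840 = 7^(7 + 1) + 5·7^5 + 5·7^4 + 5·7^3 + 5·7^2 + 5·7 + 4 (b=7); 7→8: 8^(8 + 1) + 5·8^5 + 5·8^4 + 5·8^3 + 5·8^2 + 5·8 + 4 = 134404972; 134404972−1 = 134404971
i=6: 134404971 = 8^(8 + 1) + 5·8^5 + 5·8^4 + 5·8^3 + 5·8^2 + 5·8 + 3 (b=8); 8→9: 9^(9 + 1) + 5·9^5 + 5·9^4 + 5·9^3 + 5·9^2 + 5·9 + 3 = 3487116549; 3487116549−1 = 3487116548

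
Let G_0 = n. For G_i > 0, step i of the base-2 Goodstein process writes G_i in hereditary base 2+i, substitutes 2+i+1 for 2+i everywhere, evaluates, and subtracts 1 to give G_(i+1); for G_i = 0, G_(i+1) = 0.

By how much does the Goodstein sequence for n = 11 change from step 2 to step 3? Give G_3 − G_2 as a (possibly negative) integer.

14600

i=0: 11 = 2^(2 + 1) + 2 + 1 (b=2); 2→3: 3^(3 + 1) + 3 + 1 = 85; 85−1 = 84
i=1: 84 = 3^(3 + 1) + 3 (b=3); 3→4: 4^(4 + 1) + 4 = 1028; 1028−1 = 1027
i=2: 1027 = 4^(4 + 1) + 3 (b=4); 4→5: 5^(5 + 1) + 3 = 15628; 15628−1 = 15627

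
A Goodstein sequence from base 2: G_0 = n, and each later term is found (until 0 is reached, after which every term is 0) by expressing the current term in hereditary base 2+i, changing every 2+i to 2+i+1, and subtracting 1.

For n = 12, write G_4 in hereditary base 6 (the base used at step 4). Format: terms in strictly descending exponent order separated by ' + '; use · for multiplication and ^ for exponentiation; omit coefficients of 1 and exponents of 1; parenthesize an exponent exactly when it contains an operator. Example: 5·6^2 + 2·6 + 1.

12 —HB2→ 2^(2 + 1) + 2^2 —bump→ 3^(3 + 1) + 3^3 = 108 —(−1)→ 107
107 —HB3→ 3^(3 + 1) + 2·3^2 + 2·3 + 2 —bump→ 4^(4 + 1) + 2·4^2 + 2·4 + 2 = 1066 —(−1)→ 1065
1065 —HB4→ 4^(4 + 1) + 2·4^2 + 2·4 + 1 —bump→ 5^(5 + 1) + 2·5^2 + 2·5 + 1 = 15686 —(−1)→ 15685
15685 —HB5→ 5^(5 + 1) + 2·5^2 + 2·5 —bump→ 6^(6 + 1) + 2·6^2 + 2·6 = 280020 —(−1)→ 280019
280019 —HB6→ 6^(6 + 1) + 2·6^2 + 6 + 5 —bump→ 7^(7 + 1) + 2·7^2 + 7 + 5 = 5764911 —(−1)→ 5764910

6^(6 + 1) + 2·6^2 + 6 + 5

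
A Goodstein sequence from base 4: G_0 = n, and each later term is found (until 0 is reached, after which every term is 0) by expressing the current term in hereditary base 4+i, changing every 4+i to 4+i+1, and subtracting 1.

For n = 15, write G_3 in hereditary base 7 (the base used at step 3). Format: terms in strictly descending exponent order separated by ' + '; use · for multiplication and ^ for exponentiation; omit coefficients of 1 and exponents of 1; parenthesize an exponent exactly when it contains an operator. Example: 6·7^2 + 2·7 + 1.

3·7

15 —HB4→ 3·4 + 3 —bump→ 3·5 + 3 = 18 —(−1)→ 17
17 —HB5→ 3·5 + 2 —bump→ 3·6 + 2 = 20 —(−1)→ 19
19 —HB6→ 3·6 + 1 —bump→ 3·7 + 1 = 22 —(−1)→ 21
21 —HB7→ 3·7 —bump→ 3·8 = 24 —(−1)→ 23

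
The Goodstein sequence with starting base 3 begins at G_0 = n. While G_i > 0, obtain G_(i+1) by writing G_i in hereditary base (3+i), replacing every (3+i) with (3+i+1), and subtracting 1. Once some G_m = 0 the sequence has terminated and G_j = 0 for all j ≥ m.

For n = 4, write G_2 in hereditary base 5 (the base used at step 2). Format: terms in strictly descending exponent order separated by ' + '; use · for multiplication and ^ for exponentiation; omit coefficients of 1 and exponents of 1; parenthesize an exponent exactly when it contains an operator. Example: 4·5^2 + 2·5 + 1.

G_0=4  [base 3] 3 + 1  →[3↦4]→  4 + 1 = 5  −1 ⇒ G_1=4
G_1=4  [base 4] 4  →[4↦5]→  5 = 5  −1 ⇒ G_2=4
G_2=4  [base 5] 4  →[5↦6]→  4 = 4  −1 ⇒ G_3=3

4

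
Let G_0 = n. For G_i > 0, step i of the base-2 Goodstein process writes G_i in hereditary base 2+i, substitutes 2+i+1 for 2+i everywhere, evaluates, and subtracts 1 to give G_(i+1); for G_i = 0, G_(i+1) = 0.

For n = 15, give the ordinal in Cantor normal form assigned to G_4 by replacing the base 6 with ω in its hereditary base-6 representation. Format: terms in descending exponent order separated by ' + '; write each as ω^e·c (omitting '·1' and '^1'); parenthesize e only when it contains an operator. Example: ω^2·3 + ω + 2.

ω^(ω + 1) + ω^ω + 1

base 2: 15 = 2^(2 + 1) + 2^2 + 2 + 1; at 3: 3^(3 + 1) + 3^3 + 3 + 1 = 112; next = 111
base 3: 111 = 3^(3 + 1) + 3^3 + 3; at 4: 4^(4 + 1) + 4^4 + 4 = 1284; next = 1283
base 4: 1283 = 4^(4 + 1) + 4^4 + 3; at 5: 5^(5 + 1) + 5^5 + 3 = 18753; next = 18752
base 5: 18752 = 5^(5 + 1) + 5^5 + 2; at 6: 6^(6 + 1) + 6^6 + 2 = 326594; next = 326593
base 6: 326593 = 6^(6 + 1) + 6^6 + 1; at 7: 7^(7 + 1) + 7^7 + 1 = 6588345; next = 6588344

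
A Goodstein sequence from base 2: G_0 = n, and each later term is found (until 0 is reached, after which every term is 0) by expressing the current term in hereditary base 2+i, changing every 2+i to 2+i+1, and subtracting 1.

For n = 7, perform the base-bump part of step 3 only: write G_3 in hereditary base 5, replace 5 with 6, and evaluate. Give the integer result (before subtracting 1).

7 —HB2→ 2^2 + 2 + 1 —bump→ 3^3 + 3 + 1 = 31 —(−1)→ 30
30 —HB3→ 3^3 + 3 —bump→ 4^4 + 4 = 260 —(−1)→ 259
259 —HB4→ 4^4 + 3 —bump→ 5^5 + 3 = 3128 —(−1)→ 3127
3127 —HB5→ 5^5 + 2 —bump→ 6^6 + 2 = 46658 —(−1)→ 46657

46658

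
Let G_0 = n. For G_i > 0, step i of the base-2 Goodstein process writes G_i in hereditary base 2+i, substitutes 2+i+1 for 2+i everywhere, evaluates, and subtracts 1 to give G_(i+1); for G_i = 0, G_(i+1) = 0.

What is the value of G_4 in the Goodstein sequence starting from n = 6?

46655

i=0: 6 = 2^2 + 2 (b=2); 2→3: 3^3 + 3 = 30; 30−1 = 29
i=1: 29 = 3^3 + 2 (b=3); 3→4: 4^4 + 2 = 258; 258−1 = 257
i=2: 257 = 4^4 + 1 (b=4); 4→5: 5^5 + 1 = 3126; 3126−1 = 3125
i=3: 3125 = 5^5 (b=5); 5→6: 6^6 = 46656; 46656−1 = 46655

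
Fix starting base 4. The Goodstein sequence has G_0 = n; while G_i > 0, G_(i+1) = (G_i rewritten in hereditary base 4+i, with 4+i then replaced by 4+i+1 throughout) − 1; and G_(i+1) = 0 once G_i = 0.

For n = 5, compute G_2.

(0) 5|_4 = 4 + 1 ↦ 5 + 1|_5 = 6 ⇒ 5
(1) 5|_5 = 5 ↦ 6|_6 = 6 ⇒ 5
(2) 5|_6 = 5 ↦ 5|_7 = 5 ⇒ 4

5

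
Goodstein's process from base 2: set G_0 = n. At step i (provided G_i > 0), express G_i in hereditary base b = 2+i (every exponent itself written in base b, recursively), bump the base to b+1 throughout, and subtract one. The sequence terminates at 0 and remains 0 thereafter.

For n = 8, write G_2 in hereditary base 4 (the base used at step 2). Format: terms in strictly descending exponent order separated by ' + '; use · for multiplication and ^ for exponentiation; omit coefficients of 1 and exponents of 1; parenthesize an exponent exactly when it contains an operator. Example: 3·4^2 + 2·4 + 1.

8 —HB2→ 2^(2 + 1) —bump→ 3^(3 + 1) = 81 —(−1)→ 80
80 —HB3→ 2·3^3 + 2·3^2 + 2·3 + 2 —bump→ 2·4^4 + 2·4^2 + 2·4 + 2 = 554 —(−1)→ 553

2·4^4 + 2·4^2 + 2·4 + 1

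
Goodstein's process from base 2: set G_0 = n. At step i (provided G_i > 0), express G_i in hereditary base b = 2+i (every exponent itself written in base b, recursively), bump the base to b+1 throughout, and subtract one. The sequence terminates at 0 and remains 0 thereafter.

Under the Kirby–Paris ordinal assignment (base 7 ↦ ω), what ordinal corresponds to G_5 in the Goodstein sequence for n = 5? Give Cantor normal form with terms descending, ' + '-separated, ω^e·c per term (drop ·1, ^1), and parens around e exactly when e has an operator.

(0) 5|_2 = 2^2 + 1 ↦ 3^3 + 1|_3 = 28 ⇒ 27
(1) 27|_3 = 3^3 ↦ 4^4|_4 = 256 ⇒ 255
(2) 255|_4 = 3·4^3 + 3·4^2 + 3·4 + 3 ↦ 3·5^3 + 3·5^2 + 3·5 + 3|_5 = 468 ⇒ 467
(3) 467|_5 = 3·5^3 + 3·5^2 + 3·5 + 2 ↦ 3·6^3 + 3·6^2 + 3·6 + 2|_6 = 776 ⇒ 775
(4) 775|_6 = 3·6^3 + 3·6^2 + 3·6 + 1 ↦ 3·7^3 + 3·7^2 + 3·7 + 1|_7 = 1198 ⇒ 1197
(5) 1197|_7 = 3·7^3 + 3·7^2 + 3·7 ↦ 3·8^3 + 3·8^2 + 3·8|_8 = 1752 ⇒ 1751

ω^3·3 + ω^2·3 + ω·3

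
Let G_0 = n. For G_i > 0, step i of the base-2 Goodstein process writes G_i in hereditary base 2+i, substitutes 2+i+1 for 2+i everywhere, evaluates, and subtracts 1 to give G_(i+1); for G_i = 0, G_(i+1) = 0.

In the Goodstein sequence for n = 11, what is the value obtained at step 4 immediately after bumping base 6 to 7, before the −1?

5764802

step 0: 11 = 2^(2 + 1) + 2 + 1; sub 3 for 2: 3^(3 + 1) + 3 + 1; = 85; G_1 = 85−1 = 84
step 1: 84 = 3^(3 + 1) + 3; sub 4 for 3: 4^(4 + 1) + 4; = 1028; G_2 = 1028−1 = 1027
step 2: 1027 = 4^(4 + 1) + 3; sub 5 for 4: 5^(5 + 1) + 3; = 15628; G_3 = 15628−1 = 15627
step 3: 15627 = 5^(5 + 1) + 2; sub 6 for 5: 6^(6 + 1) + 2; = 279938; G_4 = 279938−1 = 279937
step 4: 279937 = 6^(6 + 1) + 1; sub 7 for 6: 7^(7 + 1) + 1; = 5764802; G_5 = 5764802−1 = 5764801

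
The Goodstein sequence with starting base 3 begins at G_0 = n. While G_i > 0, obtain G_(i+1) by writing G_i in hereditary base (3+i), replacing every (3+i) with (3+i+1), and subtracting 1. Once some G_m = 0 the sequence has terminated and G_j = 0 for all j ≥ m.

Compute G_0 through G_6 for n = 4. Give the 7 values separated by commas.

(0) 4|_3 = 3 + 1 ↦ 4 + 1|_4 = 5 ⇒ 4
(1) 4|_4 = 4 ↦ 5|_5 = 5 ⇒ 4
(2) 4|_5 = 4 ↦ 4|_6 = 4 ⇒ 3
(3) 3|_6 = 3 ↦ 3|_7 = 3 ⇒ 2
(4) 2|_7 = 2 ↦ 2|_8 = 2 ⇒ 1
(5) 1|_8 = 1 ↦ 1|_9 = 1 ⇒ 0

4, 4, 4, 3, 2, 1, 0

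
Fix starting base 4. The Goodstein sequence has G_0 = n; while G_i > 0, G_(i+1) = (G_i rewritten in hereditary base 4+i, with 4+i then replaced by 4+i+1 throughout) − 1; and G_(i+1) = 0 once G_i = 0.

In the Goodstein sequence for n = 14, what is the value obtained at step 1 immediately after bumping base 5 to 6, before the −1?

base 4: 14 = 3·4 + 2; at 5: 3·5 + 2 = 17; next = 16
base 5: 16 = 3·5 + 1; at 6: 3·6 + 1 = 19; next = 18

19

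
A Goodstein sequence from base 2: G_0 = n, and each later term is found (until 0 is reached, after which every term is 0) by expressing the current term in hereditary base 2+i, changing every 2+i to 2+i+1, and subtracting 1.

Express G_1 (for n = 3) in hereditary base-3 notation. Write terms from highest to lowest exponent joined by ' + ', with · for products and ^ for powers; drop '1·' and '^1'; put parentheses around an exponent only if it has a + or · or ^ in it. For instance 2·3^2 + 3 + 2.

step 0: 3 = 2 + 1; sub 3 for 2: 3 + 1; = 4; G_1 = 4−1 = 3
step 1: 3 = 3; sub 4 for 3: 4; = 4; G_2 = 4−1 = 3

3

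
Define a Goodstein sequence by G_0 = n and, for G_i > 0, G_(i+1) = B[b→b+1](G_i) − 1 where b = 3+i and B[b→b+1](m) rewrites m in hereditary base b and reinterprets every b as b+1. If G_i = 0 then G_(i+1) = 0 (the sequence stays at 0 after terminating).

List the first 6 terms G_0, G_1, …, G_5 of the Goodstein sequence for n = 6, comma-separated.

6, 7, 7, 7, 7, 7

base 3: 6 = 2·3; at 4: 2·4 = 8; next = 7
base 4: 7 = 4 + 3; at 5: 5 + 3 = 8; next = 7
base 5: 7 = 5 + 2; at 6: 6 + 2 = 8; next = 7
base 6: 7 = 6 + 1; at 7: 7 + 1 = 8; next = 7
base 7: 7 = 7; at 8: 8 = 8; next = 7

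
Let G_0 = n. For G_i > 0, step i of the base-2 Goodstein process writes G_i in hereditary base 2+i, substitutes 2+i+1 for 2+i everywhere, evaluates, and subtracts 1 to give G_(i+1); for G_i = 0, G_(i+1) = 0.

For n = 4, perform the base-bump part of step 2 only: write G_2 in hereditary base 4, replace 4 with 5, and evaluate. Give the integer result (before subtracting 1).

(0) 4|_2 = 2^2 ↦ 3^3|_3 = 27 ⇒ 26
(1) 26|_3 = 2·3^2 + 2·3 + 2 ↦ 2·4^2 + 2·4 + 2|_4 = 42 ⇒ 41

61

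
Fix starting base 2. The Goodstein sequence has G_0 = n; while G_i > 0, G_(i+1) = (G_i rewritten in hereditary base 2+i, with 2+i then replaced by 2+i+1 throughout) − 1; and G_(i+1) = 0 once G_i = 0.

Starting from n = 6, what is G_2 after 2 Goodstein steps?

G_0 = 6. HB_2(6) = 2^2 + 2. Bump = 30. G_1 = 29.
G_1 = 29. HB_3(29) = 3^3 + 2. Bump = 258. G_2 = 257.

257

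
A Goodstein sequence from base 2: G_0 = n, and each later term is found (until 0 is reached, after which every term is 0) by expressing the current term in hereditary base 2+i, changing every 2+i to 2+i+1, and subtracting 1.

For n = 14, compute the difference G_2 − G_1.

1171

G_0 = 14. HB_2(14) = 2^(2 + 1) + 2^2 + 2. Bump = 111. G_1 = 110.
G_1 = 110. HB_3(110) = 3^(3 + 1) + 3^3 + 2. Bump = 1282. G_2 = 1281.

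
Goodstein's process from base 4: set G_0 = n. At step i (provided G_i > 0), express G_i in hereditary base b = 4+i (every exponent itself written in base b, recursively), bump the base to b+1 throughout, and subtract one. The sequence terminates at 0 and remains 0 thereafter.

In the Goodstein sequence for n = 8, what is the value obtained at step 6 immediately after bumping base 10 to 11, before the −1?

[0] 8 ≡ 2·4 (base 4). Lift 5: 10. −1: 9.
[1] 9 ≡ 5 + 4 (base 5). Lift 6: 10. −1: 9.
[2] 9 ≡ 6 + 3 (base 6). Lift 7: 10. −1: 9.
[3] 9 ≡ 7 + 2 (base 7). Lift 8: 10. −1: 9.
[4] 9 ≡ 8 + 1 (base 8). Lift 9: 10. −1: 9.
[5] 9 ≡ 9 (base 9). Lift 10: 10. −1: 9.

9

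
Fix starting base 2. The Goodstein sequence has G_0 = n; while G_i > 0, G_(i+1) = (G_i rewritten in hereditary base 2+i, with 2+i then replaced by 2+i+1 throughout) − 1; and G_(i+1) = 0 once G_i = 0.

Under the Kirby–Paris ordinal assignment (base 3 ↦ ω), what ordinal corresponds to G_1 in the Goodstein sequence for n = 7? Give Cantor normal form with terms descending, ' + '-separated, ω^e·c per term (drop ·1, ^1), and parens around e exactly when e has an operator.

ω^ω + ω

step 0: 7 = 2^2 + 2 + 1; sub 3 for 2: 3^3 + 3 + 1; = 31; G_1 = 31−1 = 30
step 1: 30 = 3^3 + 3; sub 4 for 3: 4^4 + 4; = 260; G_2 = 260−1 = 259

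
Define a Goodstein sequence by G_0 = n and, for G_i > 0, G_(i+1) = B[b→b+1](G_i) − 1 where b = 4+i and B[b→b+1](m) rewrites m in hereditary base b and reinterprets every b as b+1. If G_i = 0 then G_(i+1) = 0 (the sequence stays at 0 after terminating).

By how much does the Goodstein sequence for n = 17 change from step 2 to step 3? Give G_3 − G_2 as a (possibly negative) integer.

4

17 —HB4→ 4^2 + 1 —bump→ 5^2 + 1 = 26 —(−1)→ 25
25 —HB5→ 5^2 —bump→ 6^2 = 36 —(−1)→ 35
35 —HB6→ 5·6 + 5 —bump→ 5·7 + 5 = 40 —(−1)→ 39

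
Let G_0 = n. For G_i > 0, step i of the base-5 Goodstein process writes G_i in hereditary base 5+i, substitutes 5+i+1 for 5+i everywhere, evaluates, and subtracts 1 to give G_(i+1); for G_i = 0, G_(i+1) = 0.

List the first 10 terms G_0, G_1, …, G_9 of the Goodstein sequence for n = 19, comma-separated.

19, 21, 23, 25, 27, 29, 30, 31, 32, 33

(0) 19|_5 = 3·5 + 4 ↦ 3·6 + 4|_6 = 22 ⇒ 21
(1) 21|_6 = 3·6 + 3 ↦ 3·7 + 3|_7 = 24 ⇒ 23
(2) 23|_7 = 3·7 + 2 ↦ 3·8 + 2|_8 = 26 ⇒ 25
(3) 25|_8 = 3·8 + 1 ↦ 3·9 + 1|_9 = 28 ⇒ 27
(4) 27|_9 = 3·9 ↦ 3·10|_10 = 30 ⇒ 29
(5) 29|_10 = 2·10 + 9 ↦ 2·11 + 9|_11 = 31 ⇒ 30
(6) 30|_11 = 2·11 + 8 ↦ 2·12 + 8|_12 = 32 ⇒ 31
(7) 31|_12 = 2·12 + 7 ↦ 2·13 + 7|_13 = 33 ⇒ 32
(8) 32|_13 = 2·13 + 6 ↦ 2·14 + 6|_14 = 34 ⇒ 33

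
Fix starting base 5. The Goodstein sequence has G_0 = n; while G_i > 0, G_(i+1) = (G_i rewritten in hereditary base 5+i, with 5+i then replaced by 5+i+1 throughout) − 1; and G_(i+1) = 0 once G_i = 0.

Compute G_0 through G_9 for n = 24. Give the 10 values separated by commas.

24, 27, 30, 33, 36, 39, 41, 43, 45, 47

i=0: 24 = 4·5 + 4 (b=5); 5→6: 4·6 + 4 = 28; 28−1 = 27
i=1: 27 = 4·6 + 3 (b=6); 6→7: 4·7 + 3 = 31; 31−1 = 30
i=2: 30 = 4·7 + 2 (b=7); 7→8: 4·8 + 2 = 34; 34−1 = 33
i=3: 33 = 4·8 + 1 (b=8); 8→9: 4·9 + 1 = 37; 37−1 = 36
i=4: 36 = 4·9 (b=9); 9→10: 4·10 = 40; 40−1 = 39
i=5: 39 = 3·10 + 9 (b=10); 10→11: 3·11 + 9 = 42; 42−1 = 41
i=6: 41 = 3·11 + 8 (b=11); 11→12: 3·12 + 8 = 44; 44−1 = 43
i=7: 43 = 3·12 + 7 (b=12); 12→13: 3·13 + 7 = 46; 46−1 = 45
i=8: 45 = 3·13 + 6 (b=13); 13→14: 3·14 + 6 = 48; 48−1 = 47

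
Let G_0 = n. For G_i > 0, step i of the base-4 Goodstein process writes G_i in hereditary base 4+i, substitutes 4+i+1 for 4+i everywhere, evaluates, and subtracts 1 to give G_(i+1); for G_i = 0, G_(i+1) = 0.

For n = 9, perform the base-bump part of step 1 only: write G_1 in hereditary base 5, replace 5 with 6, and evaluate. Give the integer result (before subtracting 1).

[0] 9 ≡ 2·4 + 1 (base 4). Lift 5: 11. −1: 10.
[1] 10 ≡ 2·5 (base 5). Lift 6: 12. −1: 11.

12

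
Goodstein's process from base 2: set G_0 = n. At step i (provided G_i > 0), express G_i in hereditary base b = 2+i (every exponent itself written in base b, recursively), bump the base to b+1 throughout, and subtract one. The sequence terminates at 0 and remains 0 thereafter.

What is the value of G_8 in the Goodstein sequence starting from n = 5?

3325

5 —HB2→ 2^2 + 1 —bump→ 3^3 + 1 = 28 —(−1)→ 27
27 —HB3→ 3^3 —bump→ 4^4 = 256 —(−1)→ 255
255 —HB4→ 3·4^3 + 3·4^2 + 3·4 + 3 —bump→ 3·5^3 + 3·5^2 + 3·5 + 3 = 468 —(−1)→ 467
467 —HB5→ 3·5^3 + 3·5^2 + 3·5 + 2 —bump→ 3·6^3 + 3·6^2 + 3·6 + 2 = 776 —(−1)→ 775
775 —HB6→ 3·6^3 + 3·6^2 + 3·6 + 1 —bump→ 3·7^3 + 3·7^2 + 3·7 + 1 = 1198 —(−1)→ 1197
1197 —HB7→ 3·7^3 + 3·7^2 + 3·7 —bump→ 3·8^3 + 3·8^2 + 3·8 = 1752 —(−1)→ 1751
1751 —HB8→ 3·8^3 + 3·8^2 + 2·8 + 7 —bump→ 3·9^3 + 3·9^2 + 2·9 + 7 = 2455 —(−1)→ 2454
2454 —HB9→ 3·9^3 + 3·9^2 + 2·9 + 6 —bump→ 3·10^3 + 3·10^2 + 2·10 + 6 = 3326 —(−1)→ 3325
3325 —HB10→ 3·10^3 + 3·10^2 + 2·10 + 5 —bump→ 3·11^3 + 3·11^2 + 2·11 + 5 = 4383 —(−1)→ 4382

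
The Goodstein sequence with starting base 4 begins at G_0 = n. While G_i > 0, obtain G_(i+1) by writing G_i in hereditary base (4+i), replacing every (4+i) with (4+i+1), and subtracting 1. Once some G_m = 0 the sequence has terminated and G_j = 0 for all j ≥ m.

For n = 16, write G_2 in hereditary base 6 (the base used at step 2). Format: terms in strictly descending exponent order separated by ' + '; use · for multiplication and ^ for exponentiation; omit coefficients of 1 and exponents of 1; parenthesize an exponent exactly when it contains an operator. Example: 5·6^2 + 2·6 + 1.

4·6 + 3

G_0 = 16. HB_4(16) = 4^2. Bump = 25. G_1 = 24.
G_1 = 24. HB_5(24) = 4·5 + 4. Bump = 28. G_2 = 27.
G_2 = 27. HB_6(27) = 4·6 + 3. Bump = 31. G_3 = 30.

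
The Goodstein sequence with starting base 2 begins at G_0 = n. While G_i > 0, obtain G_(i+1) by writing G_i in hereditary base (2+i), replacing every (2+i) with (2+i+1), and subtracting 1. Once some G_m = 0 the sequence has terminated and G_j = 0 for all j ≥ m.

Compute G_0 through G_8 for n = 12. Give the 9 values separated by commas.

[0] 12 ≡ 2^(2 + 1) + 2^2 (base 2). Lift 3: 108. −1: 107.
[1] 107 ≡ 3^(3 + 1) + 2·3^2 + 2·3 + 2 (base 3). Lift 4: 1066. −1: 1065.
[2] 1065 ≡ 4^(4 + 1) + 2·4^2 + 2·4 + 1 (base 4). Lift 5: 15686. −1: 15685.
[3] 15685 ≡ 5^(5 + 1) + 2·5^2 + 2·5 (base 5). Lift 6: 280020. −1: 280019.
[4] 280019 ≡ 6^(6 + 1) + 2·6^2 + 6 + 5 (base 6). Lift 7: 5764911. −1: 5764910.
[5] 5764910 ≡ 7^(7 + 1) + 2·7^2 + 7 + 4 (base 7). Lift 8: 134217868. −1: 134217867.
[6] 134217867 ≡ 8^(8 + 1) + 2·8^2 + 8 + 3 (base 8). Lift 9: 3486784575. −1: 3486784574.
[7] 3486784574 ≡ 9^(9 + 1) + 2·9^2 + 9 + 2 (base 9). Lift 10: 100000000212. −1: 100000000211.

12, 107, 1065, 15685, 280019, 5764910, 134217867, 3486784574, 100000000211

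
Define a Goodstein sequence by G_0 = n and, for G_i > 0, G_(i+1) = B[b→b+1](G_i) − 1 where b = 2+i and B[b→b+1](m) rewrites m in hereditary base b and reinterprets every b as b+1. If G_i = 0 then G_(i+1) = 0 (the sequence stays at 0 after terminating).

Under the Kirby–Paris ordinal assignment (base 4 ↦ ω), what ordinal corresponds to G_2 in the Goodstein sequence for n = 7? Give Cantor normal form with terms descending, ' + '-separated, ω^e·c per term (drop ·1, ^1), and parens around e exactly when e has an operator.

G_0=7  [base 2] 2^2 + 2 + 1  →[2↦3]→  3^3 + 3 + 1 = 31  −1 ⇒ G_1=30
G_1=30  [base 3] 3^3 + 3  →[3↦4]→  4^4 + 4 = 260  −1 ⇒ G_2=259
G_2=259  [base 4] 4^4 + 3  →[4↦5]→  5^5 + 3 = 3128  −1 ⇒ G_3=3127

ω^ω + 3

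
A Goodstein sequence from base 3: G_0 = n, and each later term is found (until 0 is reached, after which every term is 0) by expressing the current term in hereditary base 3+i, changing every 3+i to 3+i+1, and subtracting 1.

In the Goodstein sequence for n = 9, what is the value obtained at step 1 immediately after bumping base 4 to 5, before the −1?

18

step 0: 9 = 3^2; sub 4 for 3: 4^2; = 16; G_1 = 16−1 = 15
step 1: 15 = 3·4 + 3; sub 5 for 4: 3·5 + 3; = 18; G_2 = 18−1 = 17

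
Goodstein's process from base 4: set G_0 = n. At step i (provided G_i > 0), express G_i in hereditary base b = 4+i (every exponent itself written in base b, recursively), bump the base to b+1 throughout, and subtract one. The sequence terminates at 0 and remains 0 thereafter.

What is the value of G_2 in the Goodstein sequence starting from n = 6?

step 0: 6 = 4 + 2; sub 5 for 4: 5 + 2; = 7; G_1 = 7−1 = 6
step 1: 6 = 5 + 1; sub 6 for 5: 6 + 1; = 7; G_2 = 7−1 = 6
step 2: 6 = 6; sub 7 for 6: 7; = 7; G_3 = 7−1 = 6

6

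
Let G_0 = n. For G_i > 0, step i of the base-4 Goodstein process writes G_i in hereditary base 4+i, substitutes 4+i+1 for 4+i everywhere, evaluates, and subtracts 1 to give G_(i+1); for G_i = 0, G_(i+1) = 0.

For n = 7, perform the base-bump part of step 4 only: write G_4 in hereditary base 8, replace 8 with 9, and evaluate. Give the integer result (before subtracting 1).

7

G_0=7  [base 4] 4 + 3  →[4↦5]→  5 + 3 = 8  −1 ⇒ G_1=7
G_1=7  [base 5] 5 + 2  →[5↦6]→  6 + 2 = 8  −1 ⇒ G_2=7
G_2=7  [base 6] 6 + 1  →[6↦7]→  7 + 1 = 8  −1 ⇒ G_3=7
G_3=7  [base 7] 7  →[7↦8]→  8 = 8  −1 ⇒ G_4=7
G_4=7  [base 8] 7  →[8↦9]→  7 = 7  −1 ⇒ G_5=6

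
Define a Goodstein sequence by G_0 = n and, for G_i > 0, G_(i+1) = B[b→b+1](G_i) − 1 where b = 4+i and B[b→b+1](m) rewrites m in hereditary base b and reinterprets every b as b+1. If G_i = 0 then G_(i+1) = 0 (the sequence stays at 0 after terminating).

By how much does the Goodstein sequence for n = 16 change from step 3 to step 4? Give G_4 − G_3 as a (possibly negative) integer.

(0) 16|_4 = 4^2 ↦ 5^2|_5 = 25 ⇒ 24
(1) 24|_5 = 4·5 + 4 ↦ 4·6 + 4|_6 = 28 ⇒ 27
(2) 27|_6 = 4·6 + 3 ↦ 4·7 + 3|_7 = 31 ⇒ 30
(3) 30|_7 = 4·7 + 2 ↦ 4·8 + 2|_8 = 34 ⇒ 33

3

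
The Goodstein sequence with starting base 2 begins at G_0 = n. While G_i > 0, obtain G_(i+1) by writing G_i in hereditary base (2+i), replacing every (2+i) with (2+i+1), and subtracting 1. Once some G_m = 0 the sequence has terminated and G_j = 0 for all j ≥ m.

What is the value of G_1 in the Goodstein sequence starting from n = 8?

80

(0) 8|_2 = 2^(2 + 1) ↦ 3^(3 + 1)|_3 = 81 ⇒ 80
(1) 80|_3 = 2·3^3 + 2·3^2 + 2·3 + 2 ↦ 2·4^4 + 2·4^2 + 2·4 + 2|_4 = 554 ⇒ 553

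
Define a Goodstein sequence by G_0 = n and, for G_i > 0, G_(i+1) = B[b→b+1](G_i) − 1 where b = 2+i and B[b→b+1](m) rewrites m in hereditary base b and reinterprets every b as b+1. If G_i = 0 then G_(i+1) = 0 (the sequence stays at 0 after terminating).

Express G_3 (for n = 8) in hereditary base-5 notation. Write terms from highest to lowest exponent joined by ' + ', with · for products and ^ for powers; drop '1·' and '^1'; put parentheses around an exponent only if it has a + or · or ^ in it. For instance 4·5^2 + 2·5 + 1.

2·5^5 + 2·5^2 + 2·5

base 2: 8 = 2^(2 + 1); at 3: 3^(3 + 1) = 81; next = 80
base 3: 80 = 2·3^3 + 2·3^2 + 2·3 + 2; at 4: 2·4^4 + 2·4^2 + 2·4 + 2 = 554; next = 553
base 4: 553 = 2·4^4 + 2·4^2 + 2·4 + 1; at 5: 2·5^5 + 2·5^2 + 2·5 + 1 = 6311; next = 6310
base 5: 6310 = 2·5^5 + 2·5^2 + 2·5; at 6: 2·6^6 + 2·6^2 + 2·6 = 93396; next = 93395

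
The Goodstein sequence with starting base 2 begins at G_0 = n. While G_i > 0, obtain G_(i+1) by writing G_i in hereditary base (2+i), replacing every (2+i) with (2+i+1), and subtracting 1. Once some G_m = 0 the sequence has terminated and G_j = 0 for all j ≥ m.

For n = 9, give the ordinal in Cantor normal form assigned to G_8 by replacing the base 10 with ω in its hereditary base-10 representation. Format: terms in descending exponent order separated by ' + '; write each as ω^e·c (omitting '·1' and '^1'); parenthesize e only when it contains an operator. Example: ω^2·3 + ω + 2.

ω^ω·3 + ω^3·3 + ω^2·3 + ω·2 + 5

G_0=9  [base 2] 2^(2 + 1) + 1  →[2↦3]→  3^(3 + 1) + 1 = 82  −1 ⇒ G_1=81
G_1=81  [base 3] 3^(3 + 1)  →[3↦4]→  4^(4 + 1) = 1024  −1 ⇒ G_2=1023
G_2=1023  [base 4] 3·4^4 + 3·4^3 + 3·4^2 + 3·4 + 3  →[4↦5]→  3·5^5 + 3·5^3 + 3·5^2 + 3·5 + 3 = 9843  −1 ⇒ G_3=9842
G_3=9842  [base 5] 3·5^5 + 3·5^3 + 3·5^2 + 3·5 + 2  →[5↦6]→  3·6^6 + 3·6^3 + 3·6^2 + 3·6 + 2 = 140744  −1 ⇒ G_4=140743
G_4=140743  [base 6] 3·6^6 + 3·6^3 + 3·6^2 + 3·6 + 1  →[6↦7]→  3·7^7 + 3·7^3 + 3·7^2 + 3·7 + 1 = 2471827  −1 ⇒ G_5=2471826
G_5=2471826  [base 7] 3·7^7 + 3·7^3 + 3·7^2 + 3·7  →[7↦8]→  3·8^8 + 3·8^3 + 3·8^2 + 3·8 = 50333400  −1 ⇒ G_6=50333399
G_6=50333399  [base 8] 3·8^8 + 3·8^3 + 3·8^2 + 2·8 + 7  →[8↦9]→  3·9^9 + 3·9^3 + 3·9^2 + 2·9 + 7 = 1162263922  −1 ⇒ G_7=1162263921
G_7=1162263921  [base 9] 3·9^9 + 3·9^3 + 3·9^2 + 2·9 + 6  →[9↦10]→  3·10^10 + 3·10^3 + 3·10^2 + 2·10 + 6 = 30000003326  −1 ⇒ G_8=30000003325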